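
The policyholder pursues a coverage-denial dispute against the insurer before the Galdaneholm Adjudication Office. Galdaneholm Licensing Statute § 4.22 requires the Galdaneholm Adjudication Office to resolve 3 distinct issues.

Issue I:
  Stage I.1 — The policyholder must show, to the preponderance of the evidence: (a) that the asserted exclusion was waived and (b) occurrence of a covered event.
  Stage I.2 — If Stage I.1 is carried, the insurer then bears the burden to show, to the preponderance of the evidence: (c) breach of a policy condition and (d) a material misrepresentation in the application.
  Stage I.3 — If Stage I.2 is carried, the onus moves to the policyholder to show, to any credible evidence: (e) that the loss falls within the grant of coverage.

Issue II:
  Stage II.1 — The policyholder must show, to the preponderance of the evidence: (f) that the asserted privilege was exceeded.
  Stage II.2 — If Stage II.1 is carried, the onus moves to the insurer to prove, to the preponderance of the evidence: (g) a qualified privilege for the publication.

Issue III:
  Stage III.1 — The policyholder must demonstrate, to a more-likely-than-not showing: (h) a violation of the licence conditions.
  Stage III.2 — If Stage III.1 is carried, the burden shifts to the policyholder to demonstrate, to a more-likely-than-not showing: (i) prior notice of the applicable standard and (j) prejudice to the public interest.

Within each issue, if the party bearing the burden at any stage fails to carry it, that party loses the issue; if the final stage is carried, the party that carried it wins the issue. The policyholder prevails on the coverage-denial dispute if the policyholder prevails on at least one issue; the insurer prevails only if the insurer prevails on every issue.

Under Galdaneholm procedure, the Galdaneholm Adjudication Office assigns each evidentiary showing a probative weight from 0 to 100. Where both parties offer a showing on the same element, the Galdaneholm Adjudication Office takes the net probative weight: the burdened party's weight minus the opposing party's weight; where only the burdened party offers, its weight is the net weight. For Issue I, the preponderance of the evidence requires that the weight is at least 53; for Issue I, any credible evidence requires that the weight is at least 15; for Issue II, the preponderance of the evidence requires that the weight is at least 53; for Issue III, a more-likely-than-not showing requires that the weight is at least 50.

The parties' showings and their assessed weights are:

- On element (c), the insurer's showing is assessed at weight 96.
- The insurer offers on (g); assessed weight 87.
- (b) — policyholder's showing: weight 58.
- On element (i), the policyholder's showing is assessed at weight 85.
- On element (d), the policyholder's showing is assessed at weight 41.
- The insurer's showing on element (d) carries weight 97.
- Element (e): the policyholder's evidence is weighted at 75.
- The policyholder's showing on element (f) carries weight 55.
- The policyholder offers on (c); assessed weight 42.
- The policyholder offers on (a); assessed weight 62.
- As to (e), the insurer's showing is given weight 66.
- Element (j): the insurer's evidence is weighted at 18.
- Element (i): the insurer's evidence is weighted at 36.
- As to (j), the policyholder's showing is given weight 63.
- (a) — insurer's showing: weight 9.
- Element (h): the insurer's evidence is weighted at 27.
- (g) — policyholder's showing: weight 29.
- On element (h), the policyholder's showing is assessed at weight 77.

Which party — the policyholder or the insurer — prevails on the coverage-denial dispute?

— Issue I —
Stage I.1 — burden on policyholder; standard: the preponderance of the evidence (weight is at least 53).
    (a): 62 − 9 = 53 ≥ 53 [met]
    (b): 58 ≥ 53 [met]
  All elements met. The burden passes to the insurer.
Stage I.2 — burden on insurer; standard: the preponderance of the evidence (weight is at least 53).
    (c): 96 − 42 = 54 ≥ 53 [met]
    (d): 97 − 41 = 56 ≥ 53 [met]
  Stage I.2 is satisfied; the onus moves to the policyholder.
Stage I.3 — burden on policyholder; standard: any credible evidence (weight is at least 15).
    (e): 75 − 66 = 9 < 15 [not met]
  Not every element is met, so the policyholder fails to carry Stage I.3.
The insurer prevails on this issue.
— Issue II —
Stage II.1 (policyholder, the preponderance of the evidence, weight is at least 53): (f) 55 ≥ 53 — meets.
  The policyholder carries Stage II.1; the insurer now bears the burden.
Stage II.2 (insurer, the preponderance of the evidence, weight is at least 53): (g) net 87−29=58 ≥ 53 — meets.
  The insurer carries the last stage.
With every stage satisfied, the insurer prevails on this issue.
— Issue III —
Stage III.1 — burden on policyholder; standard: a more-likely-than-not showing (weight is at least 50).
    (h): 77 − 27 = 50 ≥ 50 [met]
  Stage III.1 is satisfied; the policyholder continues to bear the burden.
Stage III.2 — burden on policyholder; standard: a more-likely-than-not showing (weight is at least 50).
    (i): 85 − 36 = 49 < 50 [not met]
    (j): 63 − 18 = 45 < 50 [not met]
  Stage III.2 not carried; the policyholder fails its burden.
The analysis ends at Stage III.2; the insurer prevails on this issue.
Per-issue: Issue I → insurer; Issue II → insurer; Issue III → insurer. The policyholder must prevail on at least one issue; overall, the insurer prevails.

insurer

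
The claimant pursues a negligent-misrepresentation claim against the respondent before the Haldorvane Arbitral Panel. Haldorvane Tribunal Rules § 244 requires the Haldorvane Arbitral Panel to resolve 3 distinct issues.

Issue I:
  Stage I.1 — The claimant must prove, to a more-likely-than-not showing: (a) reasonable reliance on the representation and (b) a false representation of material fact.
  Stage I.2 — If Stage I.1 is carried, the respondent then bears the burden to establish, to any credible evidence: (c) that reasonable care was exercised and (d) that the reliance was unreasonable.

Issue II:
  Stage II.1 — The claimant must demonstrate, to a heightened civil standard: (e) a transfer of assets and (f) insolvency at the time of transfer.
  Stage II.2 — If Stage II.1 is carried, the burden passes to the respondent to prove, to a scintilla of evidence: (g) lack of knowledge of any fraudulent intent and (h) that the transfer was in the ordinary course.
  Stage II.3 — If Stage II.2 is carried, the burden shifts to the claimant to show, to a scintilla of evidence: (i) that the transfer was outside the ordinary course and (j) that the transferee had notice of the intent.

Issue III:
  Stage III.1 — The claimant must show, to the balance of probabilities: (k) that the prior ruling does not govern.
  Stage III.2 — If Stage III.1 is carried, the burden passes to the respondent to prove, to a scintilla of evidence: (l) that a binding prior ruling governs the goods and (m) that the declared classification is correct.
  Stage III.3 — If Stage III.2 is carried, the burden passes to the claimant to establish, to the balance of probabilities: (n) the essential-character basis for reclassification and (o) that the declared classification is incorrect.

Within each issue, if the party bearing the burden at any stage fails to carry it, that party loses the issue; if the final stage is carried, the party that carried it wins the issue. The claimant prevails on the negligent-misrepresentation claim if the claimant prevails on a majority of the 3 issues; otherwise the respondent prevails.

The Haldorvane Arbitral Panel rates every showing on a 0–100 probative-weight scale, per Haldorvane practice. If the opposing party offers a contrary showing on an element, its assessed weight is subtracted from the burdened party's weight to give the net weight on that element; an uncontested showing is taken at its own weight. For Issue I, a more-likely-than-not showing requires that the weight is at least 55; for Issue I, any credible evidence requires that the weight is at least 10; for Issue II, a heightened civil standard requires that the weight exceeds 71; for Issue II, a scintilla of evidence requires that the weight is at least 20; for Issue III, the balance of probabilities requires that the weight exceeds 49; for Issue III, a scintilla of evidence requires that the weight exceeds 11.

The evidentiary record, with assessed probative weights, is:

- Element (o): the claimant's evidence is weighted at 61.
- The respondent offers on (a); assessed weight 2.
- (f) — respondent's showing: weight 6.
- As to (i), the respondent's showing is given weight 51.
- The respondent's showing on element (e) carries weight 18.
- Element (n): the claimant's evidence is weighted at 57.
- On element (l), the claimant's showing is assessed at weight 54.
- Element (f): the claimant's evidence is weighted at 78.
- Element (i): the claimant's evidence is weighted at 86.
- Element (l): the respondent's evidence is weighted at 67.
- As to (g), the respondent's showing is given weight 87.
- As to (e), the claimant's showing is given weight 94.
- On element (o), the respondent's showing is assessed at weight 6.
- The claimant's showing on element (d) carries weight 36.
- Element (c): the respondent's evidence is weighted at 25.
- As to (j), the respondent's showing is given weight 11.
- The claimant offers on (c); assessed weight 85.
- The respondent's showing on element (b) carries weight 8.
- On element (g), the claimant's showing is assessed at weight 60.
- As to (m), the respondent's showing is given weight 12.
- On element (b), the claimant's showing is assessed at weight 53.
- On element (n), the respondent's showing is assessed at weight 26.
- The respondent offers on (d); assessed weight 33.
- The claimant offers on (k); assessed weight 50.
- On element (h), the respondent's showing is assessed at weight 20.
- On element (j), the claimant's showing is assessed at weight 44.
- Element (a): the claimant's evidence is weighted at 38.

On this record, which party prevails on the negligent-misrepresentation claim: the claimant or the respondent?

— Issue I —
At Stage I.1 the claimant must meet a more-likely-than-not showing (weight is at least 55): on (a) the weight is 38 less the opposing 2 gives net 36, which does not reach 55, so (a) does not meet the standard; on (b) the weight is 53 less the opposing 8 gives net 45, which does not reach 55, so (b) does not meet the standard.
  The claimant does not carry Stage I.1.
The respondent prevails on this issue.
— Issue II —
Stage II.1 — burden on claimant; standard: a heightened civil standard (weight exceeds 71).
    (e): 94 − 18 = 76 > 71 [met]
    (f): 78 − 6 = 72 > 71 [met]
  All elements met. The burden passes to the respondent.
Stage II.2 — burden on respondent; standard: a scintilla of evidence (weight is at least 20).
    (g): 87 − 60 = 27 ≥ 20 [met]
    (h): 20 ≥ 20 [met]
  Stage II.2 carried; the burden shifts to the claimant.
Stage II.3 — burden on claimant; standard: a scintilla of evidence (weight is at least 20).
    (i): 86 − 51 = 35 ≥ 20 [met]
    (j): 44 − 11 = 33 ≥ 20 [met]
  The claimant carries the last stage.
Every stage carried; the claimant prevails on this issue.
— Issue III —
Stage III.1 (claimant, the balance of probabilities, weight exceeds 49): (k) 50 > 49 — meets.
  All elements met. The burden passes to the respondent.
Stage III.2 (respondent, a scintilla of evidence, weight exceeds 11): (l) net 67−54=13 > 11 — meets; (m) 12 > 11 — meets.
  All elements met. The burden passes to the claimant.
Stage III.3 (claimant, the balance of probabilities, weight exceeds 49): (n) net 57−26=31 ≤ 49 — fails; (o) net 61−6=55 > 49 — meets.
  Stage III.3 not carried; the claimant fails its burden.
The analysis ends at Stage III.3; the respondent prevails on this issue.
Per-issue: Issue I → respondent; Issue II → claimant; Issue III → respondent. The claimant must prevail on a majority of issues; overall, the respondent prevails.

respondent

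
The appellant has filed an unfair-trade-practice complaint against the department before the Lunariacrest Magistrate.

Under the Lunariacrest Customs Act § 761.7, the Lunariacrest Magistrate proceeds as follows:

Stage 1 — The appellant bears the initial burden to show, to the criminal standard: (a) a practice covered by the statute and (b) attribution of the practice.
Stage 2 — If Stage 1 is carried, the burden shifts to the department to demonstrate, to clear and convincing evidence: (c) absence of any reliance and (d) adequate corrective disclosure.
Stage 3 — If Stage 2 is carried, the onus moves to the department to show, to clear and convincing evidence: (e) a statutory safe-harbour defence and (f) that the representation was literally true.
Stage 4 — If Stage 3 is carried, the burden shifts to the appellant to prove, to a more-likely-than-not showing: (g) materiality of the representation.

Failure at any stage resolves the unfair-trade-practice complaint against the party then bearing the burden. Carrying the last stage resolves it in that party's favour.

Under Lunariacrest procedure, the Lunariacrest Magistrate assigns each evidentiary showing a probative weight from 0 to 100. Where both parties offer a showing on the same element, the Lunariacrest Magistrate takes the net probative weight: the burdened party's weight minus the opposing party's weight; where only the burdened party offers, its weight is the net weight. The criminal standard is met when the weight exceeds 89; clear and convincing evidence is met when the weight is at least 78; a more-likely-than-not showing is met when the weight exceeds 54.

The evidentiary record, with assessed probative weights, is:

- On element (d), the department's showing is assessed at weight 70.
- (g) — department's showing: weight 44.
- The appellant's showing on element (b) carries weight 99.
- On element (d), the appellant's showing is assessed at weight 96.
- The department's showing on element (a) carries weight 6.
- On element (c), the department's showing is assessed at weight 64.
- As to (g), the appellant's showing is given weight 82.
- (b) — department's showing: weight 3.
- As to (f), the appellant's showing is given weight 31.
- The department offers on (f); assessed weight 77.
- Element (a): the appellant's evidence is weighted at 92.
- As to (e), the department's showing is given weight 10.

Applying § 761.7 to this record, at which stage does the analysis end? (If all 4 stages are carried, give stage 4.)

stage 1

Stage 1 — burden on appellant; standard: the criminal standard (weight exceeds 89).
    (a): 92 − 6 = 86 ≤ 89 [not met]
    (b): 99 − 3 = 96 > 89 [met]
  The appellant does not carry Stage 1.
So the department prevails.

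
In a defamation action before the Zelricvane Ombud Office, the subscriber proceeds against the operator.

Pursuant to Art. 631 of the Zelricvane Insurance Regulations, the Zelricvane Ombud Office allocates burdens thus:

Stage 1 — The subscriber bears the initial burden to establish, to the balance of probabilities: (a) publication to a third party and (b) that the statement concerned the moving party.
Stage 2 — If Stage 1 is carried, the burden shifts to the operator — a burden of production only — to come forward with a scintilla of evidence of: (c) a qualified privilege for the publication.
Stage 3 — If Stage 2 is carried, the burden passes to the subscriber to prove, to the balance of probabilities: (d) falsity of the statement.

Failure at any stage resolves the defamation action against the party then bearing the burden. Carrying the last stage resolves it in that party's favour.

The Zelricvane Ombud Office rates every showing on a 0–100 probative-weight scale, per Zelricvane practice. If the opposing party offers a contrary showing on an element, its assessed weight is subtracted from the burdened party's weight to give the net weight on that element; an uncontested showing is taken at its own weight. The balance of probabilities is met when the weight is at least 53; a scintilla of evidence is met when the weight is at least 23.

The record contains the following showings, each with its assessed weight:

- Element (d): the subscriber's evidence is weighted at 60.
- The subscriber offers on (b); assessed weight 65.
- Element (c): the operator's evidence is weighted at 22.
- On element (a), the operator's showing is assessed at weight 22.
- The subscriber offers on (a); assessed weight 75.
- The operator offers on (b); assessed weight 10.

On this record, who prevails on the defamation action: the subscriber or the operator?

subscriber

At Stage 1 the subscriber must meet the balance of probabilities (weight is at least 53): on (a) the weight is 75 less the opposing 22 gives net 53, ≥ 53, so (a) meets the standard; on (b) the weight is 65 less the opposing 10 gives net 55, which does reach 53, so (b) meets the standard.
  Stage 1 is satisfied; the onus moves to the operator.
At Stage 2 the operator must meet a scintilla of evidence (weight is at least 23): on (c) the weight is 22, which does not reach 23, so (c) does not meet the standard.
  The operator does not carry Stage 2.
The analysis ends at Stage 2; the subscriber prevails.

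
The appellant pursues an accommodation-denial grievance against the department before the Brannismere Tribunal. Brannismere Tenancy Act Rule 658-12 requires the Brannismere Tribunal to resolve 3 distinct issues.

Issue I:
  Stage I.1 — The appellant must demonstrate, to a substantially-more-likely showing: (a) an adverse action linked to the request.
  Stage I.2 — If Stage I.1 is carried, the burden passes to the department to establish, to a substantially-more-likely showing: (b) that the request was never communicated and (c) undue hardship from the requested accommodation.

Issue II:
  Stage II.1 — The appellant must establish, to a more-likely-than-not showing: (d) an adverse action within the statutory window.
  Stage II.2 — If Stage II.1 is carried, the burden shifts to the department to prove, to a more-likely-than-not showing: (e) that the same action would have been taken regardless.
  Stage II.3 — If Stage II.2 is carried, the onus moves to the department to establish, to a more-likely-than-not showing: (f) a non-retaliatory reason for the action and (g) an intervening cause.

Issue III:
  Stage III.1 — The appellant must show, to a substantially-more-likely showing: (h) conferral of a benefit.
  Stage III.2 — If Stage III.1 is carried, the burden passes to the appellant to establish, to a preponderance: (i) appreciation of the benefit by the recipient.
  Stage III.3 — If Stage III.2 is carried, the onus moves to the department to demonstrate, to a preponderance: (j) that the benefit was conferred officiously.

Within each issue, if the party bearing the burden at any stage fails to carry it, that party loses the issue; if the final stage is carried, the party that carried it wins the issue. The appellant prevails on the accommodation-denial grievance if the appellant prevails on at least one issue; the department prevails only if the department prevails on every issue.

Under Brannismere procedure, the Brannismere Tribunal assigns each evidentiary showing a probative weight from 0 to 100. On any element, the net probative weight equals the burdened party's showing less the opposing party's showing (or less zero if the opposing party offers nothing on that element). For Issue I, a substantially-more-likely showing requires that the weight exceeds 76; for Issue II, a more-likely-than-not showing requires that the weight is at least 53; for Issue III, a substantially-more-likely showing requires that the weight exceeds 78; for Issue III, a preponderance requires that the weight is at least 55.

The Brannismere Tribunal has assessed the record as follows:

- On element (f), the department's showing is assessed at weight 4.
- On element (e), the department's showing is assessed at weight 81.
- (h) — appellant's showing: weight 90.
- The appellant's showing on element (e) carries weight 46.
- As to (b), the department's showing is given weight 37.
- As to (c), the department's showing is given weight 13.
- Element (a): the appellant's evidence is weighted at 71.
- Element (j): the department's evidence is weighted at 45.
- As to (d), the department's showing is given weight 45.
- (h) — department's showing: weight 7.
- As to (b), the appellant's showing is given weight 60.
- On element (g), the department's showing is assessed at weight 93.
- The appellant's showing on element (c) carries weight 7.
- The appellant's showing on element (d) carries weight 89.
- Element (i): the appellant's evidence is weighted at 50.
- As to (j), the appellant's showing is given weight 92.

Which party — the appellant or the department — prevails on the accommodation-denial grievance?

department

— Issue I —
At Stage I.1 the appellant must meet a substantially-more-likely showing (weight exceeds 76): on (a) the weight is 71, which does not exceed 76, so (a) does not meet the standard.
  The appellant does not carry Stage I.1.
The analysis ends at Stage I.1; the department prevails on this issue.
— Issue II —
At Stage II.1 the appellant must meet a more-likely-than-not showing (weight is at least 53): on (d) the weight is 89 less the opposing 45 gives net 44, which does not reach 53, so (d) does not meet the standard.
  The appellant does not carry Stage II.1.
The department prevails on this issue.
— Issue III —
Stage III.1 (appellant, a substantially-more-likely showing, weight exceeds 78): (h) net 90−7=83 > 78 — meets.
  Stage III.1 is satisfied; the appellant continues to bear the burden.
Stage III.2 (appellant, a preponderance, weight is at least 55): (i) 50 < 55 — fails.
  The appellant does not carry Stage III.2.
The analysis ends at Stage III.2; the department prevails on this issue.
Per-issue: Issue I → department; Issue II → department; Issue III → department. The appellant must prevail on at least one issue; overall, the department prevails.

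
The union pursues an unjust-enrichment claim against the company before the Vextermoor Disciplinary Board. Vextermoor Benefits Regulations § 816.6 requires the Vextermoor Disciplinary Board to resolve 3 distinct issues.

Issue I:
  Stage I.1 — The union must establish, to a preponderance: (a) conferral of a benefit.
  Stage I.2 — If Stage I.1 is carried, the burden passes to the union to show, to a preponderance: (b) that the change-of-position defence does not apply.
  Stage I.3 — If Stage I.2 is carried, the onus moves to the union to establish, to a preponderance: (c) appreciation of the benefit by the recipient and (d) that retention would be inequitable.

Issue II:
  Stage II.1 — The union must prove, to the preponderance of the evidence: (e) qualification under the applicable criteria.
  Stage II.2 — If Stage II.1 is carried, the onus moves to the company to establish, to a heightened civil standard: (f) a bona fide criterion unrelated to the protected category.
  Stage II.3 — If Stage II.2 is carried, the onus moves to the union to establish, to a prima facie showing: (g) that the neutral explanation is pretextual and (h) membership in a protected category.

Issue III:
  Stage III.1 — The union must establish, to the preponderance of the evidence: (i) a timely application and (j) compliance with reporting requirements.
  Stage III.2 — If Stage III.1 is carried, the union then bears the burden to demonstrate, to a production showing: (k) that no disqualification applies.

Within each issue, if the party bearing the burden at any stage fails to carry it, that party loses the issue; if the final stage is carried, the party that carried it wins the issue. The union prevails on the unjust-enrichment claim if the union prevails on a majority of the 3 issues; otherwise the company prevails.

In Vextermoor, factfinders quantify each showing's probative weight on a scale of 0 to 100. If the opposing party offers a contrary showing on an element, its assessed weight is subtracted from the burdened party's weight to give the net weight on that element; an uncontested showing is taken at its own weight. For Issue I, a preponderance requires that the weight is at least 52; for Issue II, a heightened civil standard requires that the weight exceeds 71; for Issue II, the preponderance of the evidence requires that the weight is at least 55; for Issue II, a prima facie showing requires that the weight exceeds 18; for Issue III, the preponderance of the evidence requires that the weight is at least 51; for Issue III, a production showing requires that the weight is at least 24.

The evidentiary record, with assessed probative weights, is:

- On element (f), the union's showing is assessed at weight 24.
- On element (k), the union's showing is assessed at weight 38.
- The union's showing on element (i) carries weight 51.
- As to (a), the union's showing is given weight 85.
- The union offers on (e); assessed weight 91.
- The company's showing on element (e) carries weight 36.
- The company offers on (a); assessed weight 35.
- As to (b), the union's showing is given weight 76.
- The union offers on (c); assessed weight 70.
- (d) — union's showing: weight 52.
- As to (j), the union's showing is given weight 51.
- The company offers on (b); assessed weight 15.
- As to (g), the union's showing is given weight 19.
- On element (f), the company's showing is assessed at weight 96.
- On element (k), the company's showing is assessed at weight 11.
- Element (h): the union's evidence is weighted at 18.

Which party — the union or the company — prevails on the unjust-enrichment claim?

— Issue I —
Stage I.1 — burden on union; standard: a preponderance (weight is at least 52).
    (a): 85 − 35 = 50 < 52 [not met]
  Stage I.1 not carried; the union fails its burden.
So the company prevails on this issue.
— Issue II —
Stage II.1 (union, the preponderance of the evidence, weight is at least 55): (e) net 91−36=55 ≥ 55 — meets.
  Stage II.1 is satisfied; the onus moves to the company.
Stage II.2 (company, a heightened civil standard, weight exceeds 71): (f) net 96−24=72 > 71 — meets.
  Stage II.2 is satisfied; the onus moves to the union.
Stage II.3 (union, a prima facie showing, weight exceeds 18): (g) 19 > 18 — meets; (h) 18 ≤ 18 — fails.
  Stage II.3 not carried; the union fails its burden.
So the company prevails on this issue.
— Issue III —
At Stage III.1 the union must meet the preponderance of the evidence (weight is at least 51): on (i) the weight is 51, ≥ 51, so (i) meets the standard; on (j) the weight is 51, which does reach 51, so (j) meets the standard.
  Stage III.1 carried; the burden remains with the union.
At Stage III.2 the union must meet a production showing (weight is at least 24): on (k) the weight is 38 less the opposing 11 gives net 27, ≥ 24, so (k) meets the standard.
  All elements met at the final stage.
All stages carried — the union prevails on this issue.
Per-issue: Issue I → company; Issue II → company; Issue III → union. The union must prevail on a majority of issues; overall, the company prevails.

company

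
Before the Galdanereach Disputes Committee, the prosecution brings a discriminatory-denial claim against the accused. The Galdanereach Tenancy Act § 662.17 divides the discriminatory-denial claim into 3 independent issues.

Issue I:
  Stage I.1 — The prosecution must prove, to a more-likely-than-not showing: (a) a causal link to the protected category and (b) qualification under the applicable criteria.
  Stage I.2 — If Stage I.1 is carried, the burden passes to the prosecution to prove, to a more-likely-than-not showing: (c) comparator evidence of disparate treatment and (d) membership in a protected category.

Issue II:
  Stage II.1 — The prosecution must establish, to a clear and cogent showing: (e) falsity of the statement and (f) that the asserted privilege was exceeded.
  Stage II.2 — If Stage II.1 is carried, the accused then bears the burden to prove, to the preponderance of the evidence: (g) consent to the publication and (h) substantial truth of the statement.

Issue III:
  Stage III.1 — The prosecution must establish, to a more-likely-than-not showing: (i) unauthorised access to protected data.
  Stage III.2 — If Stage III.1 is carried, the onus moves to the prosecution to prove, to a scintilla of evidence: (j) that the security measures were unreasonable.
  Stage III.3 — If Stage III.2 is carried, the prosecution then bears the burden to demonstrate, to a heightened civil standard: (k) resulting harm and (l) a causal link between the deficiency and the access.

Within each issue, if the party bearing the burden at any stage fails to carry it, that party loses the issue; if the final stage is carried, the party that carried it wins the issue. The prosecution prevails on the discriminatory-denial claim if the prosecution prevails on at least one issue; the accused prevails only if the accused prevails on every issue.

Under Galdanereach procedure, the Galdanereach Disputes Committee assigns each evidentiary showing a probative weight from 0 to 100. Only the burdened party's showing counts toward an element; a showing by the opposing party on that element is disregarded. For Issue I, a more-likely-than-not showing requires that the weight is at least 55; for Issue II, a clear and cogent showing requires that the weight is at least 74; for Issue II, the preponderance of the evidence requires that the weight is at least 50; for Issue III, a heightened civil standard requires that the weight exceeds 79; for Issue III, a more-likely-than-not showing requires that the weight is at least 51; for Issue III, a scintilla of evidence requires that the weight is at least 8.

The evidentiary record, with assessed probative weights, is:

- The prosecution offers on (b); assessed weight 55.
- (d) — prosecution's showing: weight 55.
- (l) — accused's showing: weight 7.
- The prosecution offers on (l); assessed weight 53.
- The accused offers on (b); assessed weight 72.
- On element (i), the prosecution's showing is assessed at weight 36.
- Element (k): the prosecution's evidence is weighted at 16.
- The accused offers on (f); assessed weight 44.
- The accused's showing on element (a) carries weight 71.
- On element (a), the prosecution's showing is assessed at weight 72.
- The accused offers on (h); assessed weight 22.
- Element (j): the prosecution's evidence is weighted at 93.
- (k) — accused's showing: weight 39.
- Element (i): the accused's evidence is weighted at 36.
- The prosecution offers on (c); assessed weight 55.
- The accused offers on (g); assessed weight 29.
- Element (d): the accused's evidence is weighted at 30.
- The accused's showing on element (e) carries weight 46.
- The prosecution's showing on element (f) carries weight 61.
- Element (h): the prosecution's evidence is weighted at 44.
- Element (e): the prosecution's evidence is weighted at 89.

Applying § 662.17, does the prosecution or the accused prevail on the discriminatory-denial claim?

— Issue I —
Stage I.1 (prosecution, a more-likely-than-not showing, weight is at least 55): (a) 72 (accused's 71 disregarded) ≥ 55 — meets; (b) 55 (accused's 72 disregarded) ≥ 55 — meets.
  Stage I.1 carried; the burden remains with the prosecution.
Stage I.2 (prosecution, a more-likely-than-not showing, weight is at least 55): (c) 55 ≥ 55 — meets; (d) 55 (accused's 30 disregarded) ≥ 55 — meets.
  All elements met at the final stage.
All stages carried — the prosecution prevails on this issue.
— Issue II —
Stage II.1 — burden on prosecution; standard: a clear and cogent showing (weight is at least 74).
    (e): 89 (accused's 46 disregarded) ≥ 74 [met]
    (f): 61 (accused's 44 disregarded) < 74 [not met]
  Not every element is met, so the prosecution fails to carry Stage II.1.
The analysis ends at Stage II.1; the accused prevails on this issue.
— Issue III —
At Stage III.1 the prosecution must meet a more-likely-than-not showing (weight is at least 51): on (i) the weight is 36 (the accused's 36 is given no effect), which does not reach 51, so (i) does not meet the standard.
  The prosecution does not carry Stage III.1.
The accused prevails on this issue.
Per-issue: Issue I → prosecution; Issue II → accused; Issue III → accused. The prosecution must prevail on at least one issue; overall, the prosecution prevails.

prosecution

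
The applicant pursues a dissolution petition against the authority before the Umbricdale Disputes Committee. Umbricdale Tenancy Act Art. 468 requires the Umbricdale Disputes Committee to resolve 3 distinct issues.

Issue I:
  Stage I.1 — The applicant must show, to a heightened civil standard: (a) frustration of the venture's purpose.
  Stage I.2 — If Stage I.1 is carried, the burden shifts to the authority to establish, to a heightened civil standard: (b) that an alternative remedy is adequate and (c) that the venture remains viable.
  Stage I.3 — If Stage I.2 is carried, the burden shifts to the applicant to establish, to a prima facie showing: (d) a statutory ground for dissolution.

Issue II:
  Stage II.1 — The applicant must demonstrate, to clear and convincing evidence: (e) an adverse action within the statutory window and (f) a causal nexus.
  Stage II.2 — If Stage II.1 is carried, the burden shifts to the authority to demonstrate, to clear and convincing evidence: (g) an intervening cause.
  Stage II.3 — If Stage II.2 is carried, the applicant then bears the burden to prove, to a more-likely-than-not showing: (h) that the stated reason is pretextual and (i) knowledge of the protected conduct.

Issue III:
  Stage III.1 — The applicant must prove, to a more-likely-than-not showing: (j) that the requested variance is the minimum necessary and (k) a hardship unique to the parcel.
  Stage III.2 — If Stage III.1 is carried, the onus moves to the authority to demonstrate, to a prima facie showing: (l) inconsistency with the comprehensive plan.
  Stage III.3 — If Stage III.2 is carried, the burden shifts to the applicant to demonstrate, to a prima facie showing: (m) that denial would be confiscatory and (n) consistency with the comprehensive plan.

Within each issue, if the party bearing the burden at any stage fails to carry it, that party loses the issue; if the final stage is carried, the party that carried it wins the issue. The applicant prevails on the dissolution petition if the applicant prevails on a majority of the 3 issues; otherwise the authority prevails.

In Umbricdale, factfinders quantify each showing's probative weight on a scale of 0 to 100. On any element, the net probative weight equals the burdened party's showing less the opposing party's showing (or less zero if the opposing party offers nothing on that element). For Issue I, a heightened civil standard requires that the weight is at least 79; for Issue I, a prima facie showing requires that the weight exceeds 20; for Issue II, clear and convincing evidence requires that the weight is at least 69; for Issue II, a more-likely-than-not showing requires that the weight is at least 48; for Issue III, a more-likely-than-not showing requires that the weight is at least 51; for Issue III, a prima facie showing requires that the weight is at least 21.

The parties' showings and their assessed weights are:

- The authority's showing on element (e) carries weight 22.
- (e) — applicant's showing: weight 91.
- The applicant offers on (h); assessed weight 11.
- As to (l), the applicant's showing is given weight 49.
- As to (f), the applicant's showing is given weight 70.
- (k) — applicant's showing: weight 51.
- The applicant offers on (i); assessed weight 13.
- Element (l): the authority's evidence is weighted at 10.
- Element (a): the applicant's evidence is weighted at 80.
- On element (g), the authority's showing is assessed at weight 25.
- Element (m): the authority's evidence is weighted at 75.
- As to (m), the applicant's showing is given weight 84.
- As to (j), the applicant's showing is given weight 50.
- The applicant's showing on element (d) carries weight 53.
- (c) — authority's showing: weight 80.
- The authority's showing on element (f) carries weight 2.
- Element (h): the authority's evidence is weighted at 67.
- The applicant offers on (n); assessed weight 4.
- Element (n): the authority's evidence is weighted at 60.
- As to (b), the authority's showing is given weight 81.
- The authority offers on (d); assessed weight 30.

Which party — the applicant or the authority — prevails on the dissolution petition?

— Issue I —
At Stage I.1 the applicant must meet a heightened civil standard (weight is at least 79): on (a) the weight is 80, which does reach 79, so (a) meets the standard.
  Stage I.1 is satisfied; the onus moves to the authority.
At Stage I.2 the authority must meet a heightened civil standard (weight is at least 79): on (b) the weight is 81, ≥ 79, so (b) meets the standard; on (c) the weight is 80, which does reach 79, so (c) meets the standard.
  Stage I.2 carried; the burden shifts to the applicant.
At Stage I.3 the applicant must meet a prima facie showing (weight exceeds 20): on (d) the weight is 53 less the opposing 30 gives net 23, > 20, so (d) meets the standard.
  All elements met at the final stage.
With every stage satisfied, the applicant prevails on this issue.
— Issue II —
At Stage II.1 the applicant must meet clear and convincing evidence (weight is at least 69): on (e) the weight is 91 less the opposing 22 gives net 69, ≥ 69, so (e) meets the standard; on (f) the weight is 70 less the opposing 2 gives net 68, which does not reach 69, so (f) does not meet the standard.
  The applicant does not carry Stage II.1.
So the authority prevails on this issue.
— Issue III —
At Stage III.1 the applicant must meet a more-likely-than-not showing (weight is at least 51): on (j) the weight is 50, which does not reach 51, so (j) does not meet the standard; on (k) the weight is 51, which does reach 51, so (k) meets the standard.
  Not every element is met, so the applicant fails to carry Stage III.1.
So the authority prevails on this issue.
Per-issue: Issue I → applicant; Issue II → authority; Issue III → authority. The applicant must prevail on a majority of issues; overall, the authority prevails.

authority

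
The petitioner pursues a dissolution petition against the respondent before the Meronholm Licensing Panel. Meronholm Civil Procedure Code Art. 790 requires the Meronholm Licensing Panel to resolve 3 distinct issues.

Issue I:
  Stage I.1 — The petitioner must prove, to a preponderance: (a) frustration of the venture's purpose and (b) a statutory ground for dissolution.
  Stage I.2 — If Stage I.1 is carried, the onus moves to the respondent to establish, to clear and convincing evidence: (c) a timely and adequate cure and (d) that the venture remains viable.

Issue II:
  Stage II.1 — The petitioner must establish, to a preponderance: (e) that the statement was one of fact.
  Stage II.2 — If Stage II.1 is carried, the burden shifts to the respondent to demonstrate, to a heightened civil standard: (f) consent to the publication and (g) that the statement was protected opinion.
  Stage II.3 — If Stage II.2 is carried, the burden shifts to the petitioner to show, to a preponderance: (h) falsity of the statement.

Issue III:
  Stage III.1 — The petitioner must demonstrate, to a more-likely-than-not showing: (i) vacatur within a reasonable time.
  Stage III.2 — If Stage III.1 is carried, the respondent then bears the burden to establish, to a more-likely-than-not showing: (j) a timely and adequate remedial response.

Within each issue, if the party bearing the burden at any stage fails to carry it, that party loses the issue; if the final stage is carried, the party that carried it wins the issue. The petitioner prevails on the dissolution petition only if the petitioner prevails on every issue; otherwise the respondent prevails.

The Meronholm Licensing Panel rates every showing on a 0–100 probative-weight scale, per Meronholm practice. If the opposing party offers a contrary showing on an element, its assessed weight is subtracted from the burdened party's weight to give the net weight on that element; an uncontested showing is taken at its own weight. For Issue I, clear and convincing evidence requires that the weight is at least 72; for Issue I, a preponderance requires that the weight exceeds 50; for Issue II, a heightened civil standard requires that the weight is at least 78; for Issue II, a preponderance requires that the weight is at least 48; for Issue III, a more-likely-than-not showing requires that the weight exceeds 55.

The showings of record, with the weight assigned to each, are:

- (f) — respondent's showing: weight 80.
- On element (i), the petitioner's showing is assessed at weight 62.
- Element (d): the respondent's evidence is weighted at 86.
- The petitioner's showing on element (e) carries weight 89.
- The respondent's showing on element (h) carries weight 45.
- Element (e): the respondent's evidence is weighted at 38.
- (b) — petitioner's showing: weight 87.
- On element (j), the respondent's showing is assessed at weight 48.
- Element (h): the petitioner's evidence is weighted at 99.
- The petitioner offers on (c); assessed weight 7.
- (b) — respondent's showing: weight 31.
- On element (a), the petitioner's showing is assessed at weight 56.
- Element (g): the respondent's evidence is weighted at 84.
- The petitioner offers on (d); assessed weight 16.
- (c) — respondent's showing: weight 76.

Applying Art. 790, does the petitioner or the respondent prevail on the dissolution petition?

petitioner

— Issue I —
Stage I.1 — burden on petitioner; standard: a preponderance (weight exceeds 50).
    (a): 56 > 50 [met]
    (b): 87 − 31 = 56 > 50 [met]
  Stage I.1 carried; the burden shifts to the respondent.
Stage I.2 — burden on respondent; standard: clear and convincing evidence (weight is at least 72).
    (c): 76 − 7 = 69 < 72 [not met]
    (d): 86 − 16 = 70 < 72 [not met]
  Stage I.2 not carried; the respondent fails its burden.
So the petitioner prevails on this issue.
— Issue II —
Stage II.1 — burden on petitioner; standard: a preponderance (weight is at least 48).
    (e): 89 − 38 = 51 ≥ 48 [met]
  Stage II.1 carried; the burden shifts to the respondent.
Stage II.2 — burden on respondent; standard: a heightened civil standard (weight is at least 78).
    (f): 80 ≥ 78 [met]
    (g): 84 ≥ 78 [met]
  The respondent carries Stage II.2; the petitioner now bears the burden.
Stage II.3 — burden on petitioner; standard: a preponderance (weight is at least 48).
    (h): 99 − 45 = 54 ≥ 48 [met]
  All elements met at the final stage.
All stages carried — the petitioner prevails on this issue.
— Issue III —
At Stage III.1 the petitioner must meet a more-likely-than-not showing (weight exceeds 55): on (i) the weight is 62, which does exceed 55, so (i) meets the standard.
  The petitioner carries Stage III.1; the respondent now bears the burden.
At Stage III.2 the respondent must meet a more-likely-than-not showing (weight exceeds 55): on (j) the weight is 48, ≤ 55, so (j) does not meet the standard.
  Stage III.2 not carried; the respondent fails its burden.
The analysis ends at Stage III.2; the petitioner prevails on this issue.
Per-issue: Issue I → petitioner; Issue II → petitioner; Issue III → petitioner. The petitioner must prevail on every issue; overall, the petitioner prevails.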